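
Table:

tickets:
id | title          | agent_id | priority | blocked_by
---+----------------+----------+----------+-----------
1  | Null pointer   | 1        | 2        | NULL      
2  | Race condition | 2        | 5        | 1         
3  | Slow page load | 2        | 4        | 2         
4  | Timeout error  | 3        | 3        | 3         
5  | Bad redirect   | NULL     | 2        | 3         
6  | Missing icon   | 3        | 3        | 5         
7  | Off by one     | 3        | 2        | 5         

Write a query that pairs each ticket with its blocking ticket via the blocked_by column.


This is a self-join: tickets is joined to a second copy of itself, matching each row's blocked_by to another row's id. Use LEFT JOIN so rows with blocked_by=NULL are kept.
  - ticket 1 (Null pointer): blocked_by=NULL -> NULL
  - ticket 2 (Race condition): blocked_by=1 -> Null pointer
  - ticket 3 (Slow page load): blocked_by=2 -> Race condition
  - ticket 4 (Timeout error): blocked_by=3 -> Slow page load
  - ticket 5 (Bad redirect): blocked_by=3 -> Slow page load
  - ticket 6 (Missing icon): blocked_by=5 -> Bad redirect
  - ticket 7 (Off by one): blocked_by=5 -> Bad redirect

SQL:
SELECT a.title AS item, b.title AS blocked_by
FROM tickets a
LEFT JOIN tickets b ON a.blocked_by = b.id

Result:
item           | blocked_by    
---------------+---------------
Null pointer   | NULL          
Race condition | Null pointer  
Slow page load | Race condition
Timeout error  | Slow page load
Bad redirect   | Slow page load
Missing icon   | Bad redirect  
Off by one     | Bad redirect  


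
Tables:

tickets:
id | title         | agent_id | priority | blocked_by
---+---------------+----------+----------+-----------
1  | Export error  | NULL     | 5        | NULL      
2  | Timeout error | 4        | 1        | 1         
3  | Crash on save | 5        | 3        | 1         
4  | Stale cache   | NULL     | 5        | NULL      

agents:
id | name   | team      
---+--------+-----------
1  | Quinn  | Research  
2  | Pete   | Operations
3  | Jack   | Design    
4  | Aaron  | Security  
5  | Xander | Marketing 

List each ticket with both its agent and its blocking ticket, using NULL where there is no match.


Two LEFT JOINs from the same base table tickets: one to agents via agent_id, one to tickets itself via blocked_by. Both are LEFT so every ticket is preserved.
Match against agents:
  - ticket 1 (Export error): agent_id=NULL, no match -> kept with NULL
  - ticket 2 (Timeout error): agent_id=4 -> matches Aaron
  - ticket 3 (Crash on save): agent_id=5 -> matches Xander
  - ticket 4 (Stale cache): agent_id=NULL, no match -> kept with NULL
Match against tickets (self):
  - ticket 1 (Export error): blocked_by=NULL -> NULL
  - ticket 2 (Timeout error): blocked_by=1 -> Export error
  - ticket 3 (Crash on save): blocked_by=1 -> Export error
  - ticket 4 (Stale cache): blocked_by=NULL -> NULL

SQL:
SELECT a.title, b.name AS agent, c.title AS blocked_by
FROM tickets a
LEFT JOIN agents b ON a.agent_id = b.id
LEFT JOIN tickets c ON a.blocked_by = c.id

Result:
title         | agent  | blocked_by  
--------------+--------+-------------
Export error  | NULL   | NULL        
Timeout error | Aaron  | Export error
Crash on save | Xander | Export error
Stale cache   | NULL   | NULL        


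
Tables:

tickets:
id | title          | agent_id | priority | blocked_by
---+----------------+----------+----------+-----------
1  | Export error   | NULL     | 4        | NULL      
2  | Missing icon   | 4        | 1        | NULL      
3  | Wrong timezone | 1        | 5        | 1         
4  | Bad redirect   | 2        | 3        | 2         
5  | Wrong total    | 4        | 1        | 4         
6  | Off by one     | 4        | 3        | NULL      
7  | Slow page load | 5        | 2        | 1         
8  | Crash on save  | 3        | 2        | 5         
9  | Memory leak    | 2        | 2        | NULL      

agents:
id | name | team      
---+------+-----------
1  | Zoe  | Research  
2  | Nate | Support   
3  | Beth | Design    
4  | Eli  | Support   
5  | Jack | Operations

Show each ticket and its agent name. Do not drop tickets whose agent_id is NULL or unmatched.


LEFT JOIN keeps every row from tickets (the left table); where agent_id has no match in agents, the agent columns become NULL. Walk through each ticket:
  - ticket 1 (Export error): agent_id=NULL, no match -> kept with NULL
  - ticket 2 (Missing icon): agent_id=4 -> matches Eli
  - ticket 3 (Wrong timezone): agent_id=1 -> matches Zoe
  - ticket 4 (Bad redirect): agent_id=2 -> matches Nate
  - ticket 5 (Wrong total): agent_id=4 -> matches Eli
  - ticket 6 (Off by one): agent_id=4 -> matches Eli
  - ticket 7 (Slow page load): agent_id=5 -> matches Jack
  - ticket 8 (Crash on save): agent_id=3 -> matches Beth
  - ticket 9 (Memory leak): agent_id=2 -> matches Nate
All 9 rows appear; 1 has NULL agent.

SQL:
SELECT a.title, b.name AS agent
FROM tickets a
LEFT JOIN agents b ON a.agent_id = b.id

Result:
title          | agent
---------------+------
Export error   | NULL 
Missing icon   | Eli  
Wrong timezone | Zoe  
Bad redirect   | Nate 
Wrong total    | Eli  
Off by one     | Eli  
Slow page load | Jack 
Crash on save  | Beth 
Memory leak    | Nate 


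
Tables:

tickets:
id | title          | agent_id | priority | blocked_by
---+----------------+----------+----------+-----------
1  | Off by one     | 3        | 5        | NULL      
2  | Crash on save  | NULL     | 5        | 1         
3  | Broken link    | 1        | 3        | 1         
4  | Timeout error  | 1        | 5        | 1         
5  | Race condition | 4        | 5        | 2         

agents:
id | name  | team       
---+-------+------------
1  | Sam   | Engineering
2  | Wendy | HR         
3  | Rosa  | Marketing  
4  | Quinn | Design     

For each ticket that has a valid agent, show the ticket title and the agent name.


INNER JOIN keeps only tickets rows whose agent_id matches an id in agents. Walk through each ticket:
  - ticket 1 (Off by one): agent_id=3 -> matches Rosa
  - ticket 2 (Crash on save): agent_id=NULL, no match -> dropped
  - ticket 3 (Broken link): agent_id=1 -> matches Sam
  - ticket 4 (Timeout error): agent_id=1 -> matches Sam
  - ticket 5 (Race condition): agent_id=4 -> matches Quinn
So 1 of 5 rows is dropped.

SQL:
SELECT a.title, b.name AS agent
FROM tickets a
INNER JOIN agents b ON a.agent_id = b.id

Result:
title          | agent
---------------+------
Off by one     | Rosa 
Broken link    | Sam  
Timeout error  | Sam  
Race condition | Quinn


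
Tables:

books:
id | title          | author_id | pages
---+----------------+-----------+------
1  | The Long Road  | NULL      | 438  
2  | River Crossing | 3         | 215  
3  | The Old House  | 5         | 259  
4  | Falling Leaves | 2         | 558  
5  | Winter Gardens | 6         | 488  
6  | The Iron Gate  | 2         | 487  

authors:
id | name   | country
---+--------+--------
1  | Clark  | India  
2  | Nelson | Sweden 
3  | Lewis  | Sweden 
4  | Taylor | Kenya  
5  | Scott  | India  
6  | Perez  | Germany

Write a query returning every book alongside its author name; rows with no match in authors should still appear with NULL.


LEFT JOIN keeps every row from books (the left table); where author_id has no match in authors, the author columns become NULL. Walk through each book:
  - book 1 (The Long Road): author_id=NULL, no match -> kept with NULL
  - book 2 (River Crossing): author_id=3 -> matches Lewis
  - book 3 (The Old House): author_id=5 -> matches Scott
  - book 4 (Falling Leaves): author_id=2 -> matches Nelson
  - book 5 (Winter Gardens): author_id=6 -> matches Perez
  - book 6 (The Iron Gate): author_id=2 -> matches Nelson
All 6 rows appear; 1 has NULL author.

SQL:
SELECT a.title, b.name AS author
FROM books a
LEFT JOIN authors b ON a.author_id = b.id

Result:
title          | author
---------------+-------
The Long Road  | NULL  
River Crossing | Lewis 
The Old House  | Scott 
Falling Leaves | Nelson
Winter Gardens | Perez 
The Iron Gate  | Nelson


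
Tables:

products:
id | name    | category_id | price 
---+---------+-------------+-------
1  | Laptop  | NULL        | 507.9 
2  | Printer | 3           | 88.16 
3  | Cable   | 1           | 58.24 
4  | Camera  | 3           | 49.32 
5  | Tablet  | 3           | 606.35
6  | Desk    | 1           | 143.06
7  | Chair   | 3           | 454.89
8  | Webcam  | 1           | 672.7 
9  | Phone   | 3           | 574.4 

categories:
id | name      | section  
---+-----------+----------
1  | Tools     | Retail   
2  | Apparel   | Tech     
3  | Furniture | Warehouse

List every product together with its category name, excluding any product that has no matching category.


INNER JOIN keeps only products rows whose category_id matches an id in categories. Walk through each product:
  - product 1 (Laptop): category_id=NULL, no match -> dropped
  - product 2 (Printer): category_id=3 -> matches Furniture
  - product 3 (Cable): category_id=1 -> matches Tools
  - product 4 (Camera): category_id=3 -> matches Furniture
  - product 5 (Tablet): category_id=3 -> matches Furniture
  - product 6 (Desk): category_id=1 -> matches Tools
  - product 7 (Chair): category_id=3 -> matches Furniture
  - product 8 (Webcam): category_id=1 -> matches Tools
  - product 9 (Phone): category_id=3 -> matches Furniture
So 1 of 9 rows is dropped.

SQL:
SELECT a.name, b.name AS category
FROM products a
INNER JOIN categories b ON a.category_id = b.id

Result:
name    | category 
--------+----------
Printer | Furniture
Cable   | Tools    
Camera  | Furniture
Tablet  | Furniture
Desk    | Tools    
Chair   | Furniture
Webcam  | Tools    
Phone   | Furniture


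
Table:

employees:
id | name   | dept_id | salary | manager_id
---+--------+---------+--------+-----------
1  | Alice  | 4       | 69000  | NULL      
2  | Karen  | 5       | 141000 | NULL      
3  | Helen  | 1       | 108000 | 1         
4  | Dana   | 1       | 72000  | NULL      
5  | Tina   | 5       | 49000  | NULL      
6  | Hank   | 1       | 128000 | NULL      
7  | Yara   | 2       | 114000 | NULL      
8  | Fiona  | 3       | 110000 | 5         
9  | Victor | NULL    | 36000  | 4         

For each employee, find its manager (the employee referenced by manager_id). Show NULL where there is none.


This is a self-join: employees is joined to a second copy of itself, matching each row's manager_id to another row's id. Use LEFT JOIN so rows with manager_id=NULL are kept.
  - employee 1 (Alice): manager_id=NULL -> NULL
  - employee 2 (Karen): manager_id=NULL -> NULL
  - employee 3 (Helen): manager_id=1 -> Alice
  - employee 4 (Dana): manager_id=NULL -> NULL
  - employee 5 (Tina): manager_id=NULL -> NULL
  - employee 6 (Hank): manager_id=NULL -> NULL
  - employee 7 (Yara): manager_id=NULL -> NULL
  - employee 8 (Fiona): manager_id=5 -> Tina
  - employee 9 (Victor): manager_id=4 -> Dana

SQL:
SELECT a.name AS item, b.name AS manager
FROM employees a
LEFT JOIN employees b ON a.manager_id = b.id

Result:
item   | manager
-------+--------
Alice  | NULL   
Karen  | NULL   
Helen  | Alice  
Dana   | NULL   
Tina   | NULL   
Hank   | NULL   
Yara   | NULL   
Fiona  | Tina   
Victor | Dana   


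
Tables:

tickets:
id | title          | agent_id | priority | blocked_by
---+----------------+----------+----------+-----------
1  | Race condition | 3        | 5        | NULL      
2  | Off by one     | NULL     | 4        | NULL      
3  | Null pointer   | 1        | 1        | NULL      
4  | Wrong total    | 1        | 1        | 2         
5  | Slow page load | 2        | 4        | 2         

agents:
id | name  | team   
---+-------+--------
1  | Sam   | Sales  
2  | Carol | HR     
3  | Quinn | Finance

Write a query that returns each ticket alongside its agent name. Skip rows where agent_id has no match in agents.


INNER JOIN keeps only tickets rows whose agent_id matches an id in agents. Walk through each ticket:
  - ticket 1 (Race condition): agent_id=3 -> matches Quinn
  - ticket 2 (Off by one): agent_id=NULL, no match -> dropped
  - ticket 3 (Null pointer): agent_id=1 -> matches Sam
  - ticket 4 (Wrong total): agent_id=1 -> matches Sam
  - ticket 5 (Slow page load): agent_id=2 -> matches Carol
So 1 of 5 rows is dropped.

SQL:
SELECT a.title, b.name AS agent
FROM tickets a
INNER JOIN agents b ON a.agent_id = b.id

Result:
title          | agent
---------------+------
Race condition | Quinn
Null pointer   | Sam  
Wrong total    | Sam  
Slow page load | Carol


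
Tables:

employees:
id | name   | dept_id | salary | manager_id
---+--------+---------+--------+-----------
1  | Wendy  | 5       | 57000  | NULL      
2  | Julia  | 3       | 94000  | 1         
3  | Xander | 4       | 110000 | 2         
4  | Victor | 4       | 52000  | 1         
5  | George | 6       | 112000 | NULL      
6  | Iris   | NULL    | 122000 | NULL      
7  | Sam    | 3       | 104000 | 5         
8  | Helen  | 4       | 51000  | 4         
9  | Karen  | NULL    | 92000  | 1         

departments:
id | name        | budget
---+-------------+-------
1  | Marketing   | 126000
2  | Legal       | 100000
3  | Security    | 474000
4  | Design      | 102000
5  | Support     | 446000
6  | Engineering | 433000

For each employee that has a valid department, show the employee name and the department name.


INNER JOIN keeps only employees rows whose dept_id matches an id in departments. Walk through each employee:
  - employee 1 (Wendy): dept_id=5 -> matches Support
  - employee 2 (Julia): dept_id=3 -> matches Security
  - employee 3 (Xander): dept_id=4 -> matches Design
  - employee 4 (Victor): dept_id=4 -> matches Design
  - employee 5 (George): dept_id=6 -> matches Engineering
  - employee 6 (Iris): dept_id=NULL, no match -> dropped
  - employee 7 (Sam): dept_id=3 -> matches Security
  - employee 8 (Helen): dept_id=4 -> matches Design
  - employee 9 (Karen): dept_id=NULL, no match -> dropped
So 2 of 9 rows are dropped.

SQL:
SELECT a.name, b.name AS department
FROM employees a
INNER JOIN departments b ON a.dept_id = b.id

Result:
name   | department 
-------+------------
Wendy  | Support    
Julia  | Security   
Xander | Design     
Victor | Design     
George | Engineering
Sam    | Security   
Helen  | Design     


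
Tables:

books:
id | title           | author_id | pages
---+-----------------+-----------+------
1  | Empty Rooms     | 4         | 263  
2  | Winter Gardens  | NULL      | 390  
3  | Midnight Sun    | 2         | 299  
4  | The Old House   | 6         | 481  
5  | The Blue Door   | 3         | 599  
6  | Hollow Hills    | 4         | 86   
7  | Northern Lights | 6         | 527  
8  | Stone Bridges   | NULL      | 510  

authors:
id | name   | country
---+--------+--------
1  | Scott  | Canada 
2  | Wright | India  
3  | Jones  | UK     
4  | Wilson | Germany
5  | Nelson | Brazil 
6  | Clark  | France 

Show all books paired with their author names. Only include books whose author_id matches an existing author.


INNER JOIN keeps only books rows whose author_id matches an id in authors. Walk through each book:
  - book 1 (Empty Rooms): author_id=4 -> matches Wilson
  - book 2 (Winter Gardens): author_id=NULL, no match -> dropped
  - book 3 (Midnight Sun): author_id=2 -> matches Wright
  - book 4 (The Old House): author_id=6 -> matches Clark
  - book 5 (The Blue Door): author_id=3 -> matches Jones
  - book 6 (Hollow Hills): author_id=4 -> matches Wilson
  - book 7 (Northern Lights): author_id=6 -> matches Clark
  - book 8 (Stone Bridges): author_id=NULL, no match -> dropped
So 2 of 8 rows are dropped.

SQL:
SELECT a.title, b.name AS author
FROM books a
INNER JOIN authors b ON a.author_id = b.id

Result:
title           | author
----------------+-------
Empty Rooms     | Wilson
Midnight Sun    | Wright
The Old House   | Clark 
The Blue Door   | Jones 
Hollow Hills    | Wilson
Northern Lights | Clark 


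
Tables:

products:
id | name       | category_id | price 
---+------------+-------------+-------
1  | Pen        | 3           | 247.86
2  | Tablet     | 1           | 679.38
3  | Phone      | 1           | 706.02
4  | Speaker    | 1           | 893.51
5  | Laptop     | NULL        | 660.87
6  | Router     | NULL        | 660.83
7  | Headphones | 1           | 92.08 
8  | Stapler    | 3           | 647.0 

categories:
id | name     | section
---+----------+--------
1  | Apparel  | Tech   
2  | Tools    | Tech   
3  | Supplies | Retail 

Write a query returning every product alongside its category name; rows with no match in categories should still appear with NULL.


LEFT JOIN keeps every row from products (the left table); where category_id has no match in categories, the category columns become NULL. Walk through each product:
  - product 1 (Pen): category_id=3 -> matches Supplies
  - product 2 (Tablet): category_id=1 -> matches Apparel
  - product 3 (Phone): category_id=1 -> matches Apparel
  - product 4 (Speaker): category_id=1 -> matches Apparel
  - product 5 (Laptop): category_id=NULL, no match -> kept with NULL
  - product 6 (Router): category_id=NULL, no match -> kept with NULL
  - product 7 (Headphones): category_id=1 -> matches Apparel
  - product 8 (Stapler): category_id=3 -> matches Supplies
All 8 rows appear; 2 have NULL category.

SQL:
SELECT a.name, b.name AS category
FROM products a
LEFT JOIN categories b ON a.category_id = b.id

Result:
name       | category
-----------+---------
Pen        | Supplies
Tablet     | Apparel 
Phone      | Apparel 
Speaker    | Apparel 
Laptop     | NULL    
Router     | NULL    
Headphones | Apparel 
Stapler    | Supplies


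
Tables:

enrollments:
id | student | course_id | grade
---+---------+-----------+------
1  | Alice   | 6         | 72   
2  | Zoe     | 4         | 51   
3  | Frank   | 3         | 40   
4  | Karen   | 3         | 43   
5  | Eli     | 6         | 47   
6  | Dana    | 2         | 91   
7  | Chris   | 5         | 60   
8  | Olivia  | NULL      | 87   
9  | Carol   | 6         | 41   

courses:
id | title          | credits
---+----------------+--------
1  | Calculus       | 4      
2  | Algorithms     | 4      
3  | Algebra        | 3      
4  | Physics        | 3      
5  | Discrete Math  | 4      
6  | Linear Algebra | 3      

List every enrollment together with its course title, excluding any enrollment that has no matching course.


INNER JOIN keeps only enrollments rows whose course_id matches an id in courses. Walk through each enrollment:
  - enrollment 1 (Alice): course_id=6 -> matches Linear Algebra
  - enrollment 2 (Zoe): course_id=4 -> matches Physics
  - enrollment 3 (Frank): course_id=3 -> matches Algebra
  - enrollment 4 (Karen): course_id=3 -> matches Algebra
  - enrollment 5 (Eli): course_id=6 -> matches Linear Algebra
  - enrollment 6 (Dana): course_id=2 -> matches Algorithms
  - enrollment 7 (Chris): course_id=5 -> matches Discrete Math
  - enrollment 8 (Olivia): course_id=NULL, no match -> dropped
  - enrollment 9 (Carol): course_id=6 -> matches Linear Algebra
So 1 of 9 rows is dropped.

SQL:
SELECT a.student, b.title AS course
FROM enrollments a
INNER JOIN courses b ON a.course_id = b.id

Result:
student | course        
--------+---------------
Alice   | Linear Algebra
Zoe     | Physics       
Frank   | Algebra       
Karen   | Algebra       
Eli     | Linear Algebra
Dana    | Algorithms    
Chris   | Discrete Math 
Carol   | Linear Algebra


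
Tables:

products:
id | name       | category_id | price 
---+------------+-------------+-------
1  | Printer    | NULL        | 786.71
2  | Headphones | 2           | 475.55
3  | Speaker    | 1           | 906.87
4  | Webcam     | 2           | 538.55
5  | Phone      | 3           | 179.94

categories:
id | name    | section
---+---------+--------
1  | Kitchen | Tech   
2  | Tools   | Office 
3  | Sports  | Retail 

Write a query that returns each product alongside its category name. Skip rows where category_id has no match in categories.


INNER JOIN keeps only products rows whose category_id matches an id in categories. Walk through each product:
  - product 1 (Printer): category_id=NULL, no match -> dropped
  - product 2 (Headphones): category_id=2 -> matches Tools
  - product 3 (Speaker): category_id=1 -> matches Kitchen
  - product 4 (Webcam): category_id=2 -> matches Tools
  - product 5 (Phone): category_id=3 -> matches Sports
So 1 of 5 rows is dropped.

SQL:
SELECT a.name, b.name AS category
FROM products a
INNER JOIN categories b ON a.category_id = b.id

Result:
name       | category
-----------+---------
Headphones | Tools   
Speaker    | Kitchen 
Webcam     | Tools   
Phone      | Sports  


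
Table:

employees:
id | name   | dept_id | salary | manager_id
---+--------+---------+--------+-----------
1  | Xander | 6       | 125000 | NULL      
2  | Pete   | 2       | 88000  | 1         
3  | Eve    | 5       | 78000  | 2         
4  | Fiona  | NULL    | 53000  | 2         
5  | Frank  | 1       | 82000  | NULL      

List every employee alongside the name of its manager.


This is a self-join: employees is joined to a second copy of itself, matching each row's manager_id to another row's id. Use LEFT JOIN so rows with manager_id=NULL are kept.
  - employee 1 (Xander): manager_id=NULL -> NULL
  - employee 2 (Pete): manager_id=1 -> Xander
  - employee 3 (Eve): manager_id=2 -> Pete
  - employee 4 (Fiona): manager_id=2 -> Pete
  - employee 5 (Frank): manager_id=NULL -> NULL

SQL:
SELECT a.name AS item, b.name AS manager
FROM employees a
LEFT JOIN employees b ON a.manager_id = b.id

Result:
item   | manager
-------+--------
Xander | NULL   
Pete   | Xander 
Eve    | Pete   
Fiona  | Pete   
Frank  | NULL   


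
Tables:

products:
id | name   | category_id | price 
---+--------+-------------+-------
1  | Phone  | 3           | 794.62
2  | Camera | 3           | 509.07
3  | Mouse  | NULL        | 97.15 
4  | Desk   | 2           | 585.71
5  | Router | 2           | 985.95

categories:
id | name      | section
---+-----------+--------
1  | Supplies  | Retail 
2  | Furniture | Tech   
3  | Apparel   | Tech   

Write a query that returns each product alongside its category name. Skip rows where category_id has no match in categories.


INNER JOIN keeps only products rows whose category_id matches an id in categories. Walk through each product:
  - product 1 (Phone): category_id=3 -> matches Apparel
  - product 2 (Camera): category_id=3 -> matches Apparel
  - product 3 (Mouse): category_id=NULL, no match -> dropped
  - product 4 (Desk): category_id=2 -> matches Furniture
  - product 5 (Router): category_id=2 -> matches Furniture
So 1 of 5 rows is dropped.

SQL:
SELECT a.name, b.name AS category
FROM products a
INNER JOIN categories b ON a.category_id = b.id

Result:
name   | category 
-------+----------
Phone  | Apparel  
Camera | Apparel  
Desk   | Furniture
Router | Furniture


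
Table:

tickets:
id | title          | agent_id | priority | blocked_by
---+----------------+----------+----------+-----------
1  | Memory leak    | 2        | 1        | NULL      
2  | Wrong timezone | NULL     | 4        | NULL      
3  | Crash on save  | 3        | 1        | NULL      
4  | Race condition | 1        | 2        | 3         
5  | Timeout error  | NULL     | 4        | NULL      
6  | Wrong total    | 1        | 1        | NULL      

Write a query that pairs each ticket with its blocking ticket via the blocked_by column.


This is a self-join: tickets is joined to a second copy of itself, matching each row's blocked_by to another row's id. Use LEFT JOIN so rows with blocked_by=NULL are kept.
  - ticket 1 (Memory leak): blocked_by=NULL -> NULL
  - ticket 2 (Wrong timezone): blocked_by=NULL -> NULL
  - ticket 3 (Crash on save): blocked_by=NULL -> NULL
  - ticket 4 (Race condition): blocked_by=3 -> Crash on save
  - ticket 5 (Timeout error): blocked_by=NULL -> NULL
  - ticket 6 (Wrong total): blocked_by=NULL -> NULL

SQL:
SELECT a.title AS item, b.title AS blocked_by
FROM tickets a
LEFT JOIN tickets b ON a.blocked_by = b.id

Result:
item           | blocked_by   
---------------+--------------
Memory leak    | NULL         
Wrong timezone | NULL         
Crash on save  | NULL         
Race condition | Crash on save
Timeout error  | NULL         
Wrong total    | NULL         


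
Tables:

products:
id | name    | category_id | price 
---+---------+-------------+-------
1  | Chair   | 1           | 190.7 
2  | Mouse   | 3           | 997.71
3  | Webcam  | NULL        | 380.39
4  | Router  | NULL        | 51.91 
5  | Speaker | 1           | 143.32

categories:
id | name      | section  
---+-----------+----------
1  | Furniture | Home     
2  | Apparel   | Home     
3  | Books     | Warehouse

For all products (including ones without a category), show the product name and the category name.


LEFT JOIN keeps every row from products (the left table); where category_id has no match in categories, the category columns become NULL. Walk through each product:
  - product 1 (Chair): category_id=1 -> matches Furniture
  - product 2 (Mouse): category_id=3 -> matches Books
  - product 3 (Webcam): category_id=NULL, no match -> kept with NULL
  - product 4 (Router): category_id=NULL, no match -> kept with NULL
  - product 5 (Speaker): category_id=1 -> matches Furniture
All 5 rows appear; 2 have NULL category.

SQL:
SELECT a.name, b.name AS category
FROM products a
LEFT JOIN categories b ON a.category_id = b.id

Result:
name    | category 
--------+----------
Chair   | Furniture
Mouse   | Books    
Webcam  | NULL     
Router  | NULL     
Speaker | Furniture


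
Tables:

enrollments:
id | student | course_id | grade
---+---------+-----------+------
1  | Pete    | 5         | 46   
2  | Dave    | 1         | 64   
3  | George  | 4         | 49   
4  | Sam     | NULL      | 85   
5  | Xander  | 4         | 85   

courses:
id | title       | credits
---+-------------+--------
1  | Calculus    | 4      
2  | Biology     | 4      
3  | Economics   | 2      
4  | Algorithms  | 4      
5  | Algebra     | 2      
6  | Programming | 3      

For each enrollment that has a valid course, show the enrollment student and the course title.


INNER JOIN keeps only enrollments rows whose course_id matches an id in courses. Walk through each enrollment:
  - enrollment 1 (Pete): course_id=5 -> matches Algebra
  - enrollment 2 (Dave): course_id=1 -> matches Calculus
  - enrollment 3 (George): course_id=4 -> matches Algorithms
  - enrollment 4 (Sam): course_id=NULL, no match -> dropped
  - enrollment 5 (Xander): course_id=4 -> matches Algorithms
So 1 of 5 rows is dropped.

SQL:
SELECT a.student, b.title AS course
FROM enrollments a
INNER JOIN courses b ON a.course_id = b.id

Result:
student | course    
--------+-----------
Pete    | Algebra   
Dave    | Calculus  
George  | Algorithms
Xander  | Algorithms


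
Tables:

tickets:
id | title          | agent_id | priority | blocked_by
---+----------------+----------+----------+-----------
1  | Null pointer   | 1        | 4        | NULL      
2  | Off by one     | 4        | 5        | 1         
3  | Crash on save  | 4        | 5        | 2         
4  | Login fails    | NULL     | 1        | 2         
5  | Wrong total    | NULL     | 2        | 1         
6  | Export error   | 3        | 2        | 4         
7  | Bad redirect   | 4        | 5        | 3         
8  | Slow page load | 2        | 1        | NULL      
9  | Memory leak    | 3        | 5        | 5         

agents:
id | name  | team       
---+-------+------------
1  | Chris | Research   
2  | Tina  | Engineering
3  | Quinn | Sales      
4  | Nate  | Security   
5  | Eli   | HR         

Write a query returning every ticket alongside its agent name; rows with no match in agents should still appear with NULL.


LEFT JOIN keeps every row from tickets (the left table); where agent_id has no match in agents, the agent columns become NULL. Walk through each ticket:
  - ticket 1 (Null pointer): agent_id=1 -> matches Chris
  - ticket 2 (Off by one): agent_id=4 -> matches Nate
  - ticket 3 (Crash on save): agent_id=4 -> matches Nate
  - ticket 4 (Login fails): agent_id=NULL, no match -> kept with NULL
  - ticket 5 (Wrong total): agent_id=NULL, no match -> kept with NULL
  - ticket 6 (Export error): agent_id=3 -> matches Quinn
  - ticket 7 (Bad redirect): agent_id=4 -> matches Nate
  - ticket 8 (Slow page load): agent_id=2 -> matches Tina
  - ticket 9 (Memory leak): agent_id=3 -> matches Quinn
All 9 rows appear; 2 have NULL agent.

SQL:
SELECT a.title, b.name AS agent
FROM tickets a
LEFT JOIN agents b ON a.agent_id = b.id

Result:
title          | agent
---------------+------
Null pointer   | Chris
Off by one     | Nate 
Crash on save  | Nate 
Login fails    | NULL 
Wrong total    | NULL 
Export error   | Quinn
Bad redirect   | Nate 
Slow page load | Tina 
Memory leak    | Quinn


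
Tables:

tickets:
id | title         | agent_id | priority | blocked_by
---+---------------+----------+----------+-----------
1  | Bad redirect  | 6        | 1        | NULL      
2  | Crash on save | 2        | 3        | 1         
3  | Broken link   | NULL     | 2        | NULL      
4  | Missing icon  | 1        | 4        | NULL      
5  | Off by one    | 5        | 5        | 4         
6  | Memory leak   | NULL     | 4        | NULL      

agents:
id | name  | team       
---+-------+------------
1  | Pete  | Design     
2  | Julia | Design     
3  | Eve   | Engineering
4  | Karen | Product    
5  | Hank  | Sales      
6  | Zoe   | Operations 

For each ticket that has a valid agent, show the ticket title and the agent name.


INNER JOIN keeps only tickets rows whose agent_id matches an id in agents. Walk through each ticket:
  - ticket 1 (Bad redirect): agent_id=6 -> matches Zoe
  - ticket 2 (Crash on save): agent_id=2 -> matches Julia
  - ticket 3 (Broken link): agent_id=NULL, no match -> dropped
  - ticket 4 (Missing icon): agent_id=1 -> matches Pete
  - ticket 5 (Off by one): agent_id=5 -> matches Hank
  - ticket 6 (Memory leak): agent_id=NULL, no match -> dropped
So 2 of 6 rows are dropped.

SQL:
SELECT a.title, b.name AS agent
FROM tickets a
INNER JOIN agents b ON a.agent_id = b.id

Result:
title         | agent
--------------+------
Bad redirect  | Zoe  
Crash on save | Julia
Missing icon  | Pete 
Off by one    | Hank 


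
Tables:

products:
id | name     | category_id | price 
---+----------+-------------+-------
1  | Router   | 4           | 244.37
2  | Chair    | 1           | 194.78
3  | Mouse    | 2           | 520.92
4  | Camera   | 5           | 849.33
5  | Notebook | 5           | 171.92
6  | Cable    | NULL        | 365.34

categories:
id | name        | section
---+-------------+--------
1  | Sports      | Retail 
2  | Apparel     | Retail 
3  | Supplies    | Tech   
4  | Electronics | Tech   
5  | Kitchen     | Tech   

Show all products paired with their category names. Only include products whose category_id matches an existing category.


INNER JOIN keeps only products rows whose category_id matches an id in categories. Walk through each product:
  - product 1 (Router): category_id=4 -> matches Electronics
  - product 2 (Chair): category_id=1 -> matches Sports
  - product 3 (Mouse): category_id=2 -> matches Apparel
  - product 4 (Camera): category_id=5 -> matches Kitchen
  - product 5 (Notebook): category_id=5 -> matches Kitchen
  - product 6 (Cable): category_id=NULL, no match -> dropped
So 1 of 6 rows is dropped.

SQL:
SELECT a.name, b.name AS category
FROM products a
INNER JOIN categories b ON a.category_id = b.id

Result:
name     | category   
---------+------------
Router   | Electronics
Chair    | Sports     
Mouse    | Apparel    
Camera   | Kitchen    
Notebook | Kitchen    


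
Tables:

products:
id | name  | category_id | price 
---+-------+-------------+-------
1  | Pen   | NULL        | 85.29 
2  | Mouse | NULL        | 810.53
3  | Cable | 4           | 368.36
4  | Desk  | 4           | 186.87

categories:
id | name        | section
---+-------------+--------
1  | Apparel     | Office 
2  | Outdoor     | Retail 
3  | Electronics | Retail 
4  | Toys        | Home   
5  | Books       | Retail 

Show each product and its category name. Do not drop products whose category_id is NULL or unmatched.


LEFT JOIN keeps every row from products (the left table); where category_id has no match in categories, the category columns become NULL. Walk through each product:
  - product 1 (Pen): category_id=NULL, no match -> kept with NULL
  - product 2 (Mouse): category_id=NULL, no match -> kept with NULL
  - product 3 (Cable): category_id=4 -> matches Toys
  - product 4 (Desk): category_id=4 -> matches Toys
All 4 rows appear; 2 have NULL category.

SQL:
SELECT a.name, b.name AS category
FROM products a
LEFT JOIN categories b ON a.category_id = b.id

Result:
name  | category
------+---------
Pen   | NULL    
Mouse | NULL    
Cable | Toys    
Desk  | Toys    


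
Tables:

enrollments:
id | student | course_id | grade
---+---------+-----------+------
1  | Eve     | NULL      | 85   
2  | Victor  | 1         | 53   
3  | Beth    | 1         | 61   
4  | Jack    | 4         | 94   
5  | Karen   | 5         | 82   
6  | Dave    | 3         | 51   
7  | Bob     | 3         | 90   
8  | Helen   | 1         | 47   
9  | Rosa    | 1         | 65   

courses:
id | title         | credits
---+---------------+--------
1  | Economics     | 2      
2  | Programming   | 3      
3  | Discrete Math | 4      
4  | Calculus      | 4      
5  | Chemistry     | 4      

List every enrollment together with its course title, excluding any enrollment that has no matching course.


INNER JOIN keeps only enrollments rows whose course_id matches an id in courses. Walk through each enrollment:
  - enrollment 1 (Eve): course_id=NULL, no match -> dropped
  - enrollment 2 (Victor): course_id=1 -> matches Economics
  - enrollment 3 (Beth): course_id=1 -> matches Economics
  - enrollment 4 (Jack): course_id=4 -> matches Calculus
  - enrollment 5 (Karen): course_id=5 -> matches Chemistry
  - enrollment 6 (Dave): course_id=3 -> matches Discrete Math
  - enrollment 7 (Bob): course_id=3 -> matches Discrete Math
  - enrollment 8 (Helen): course_id=1 -> matches Economics
  - enrollment 9 (Rosa): course_id=1 -> matches Economics
So 1 of 9 rows is dropped.

SQL:
SELECT a.student, b.title AS course
FROM enrollments a
INNER JOIN courses b ON a.course_id = b.id

Result:
student | course       
--------+--------------
Victor  | Economics    
Beth    | Economics    
Jack    | Calculus     
Karen   | Chemistry    
Dave    | Discrete Math
Bob     | Discrete Math
Helen   | Economics    
Rosa    | Economics    


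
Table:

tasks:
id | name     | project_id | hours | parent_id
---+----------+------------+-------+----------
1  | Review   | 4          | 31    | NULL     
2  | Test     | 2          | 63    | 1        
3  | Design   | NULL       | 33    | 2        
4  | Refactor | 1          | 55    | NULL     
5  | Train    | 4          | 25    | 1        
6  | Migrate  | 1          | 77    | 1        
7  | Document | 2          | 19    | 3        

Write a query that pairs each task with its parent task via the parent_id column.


This is a self-join: tasks is joined to a second copy of itself, matching each row's parent_id to another row's id. Use LEFT JOIN so rows with parent_id=NULL are kept.
  - task 1 (Review): parent_id=NULL -> NULL
  - task 2 (Test): parent_id=1 -> Review
  - task 3 (Design): parent_id=2 -> Test
  - task 4 (Refactor): parent_id=NULL -> NULL
  - task 5 (Train): parent_id=1 -> Review
  - task 6 (Migrate): parent_id=1 -> Review
  - task 7 (Document): parent_id=3 -> Design

SQL:
SELECT a.name AS item, b.name AS parent
FROM tasks a
LEFT JOIN tasks b ON a.parent_id = b.id

Result:
item     | parent
---------+-------
Review   | NULL  
Test     | Review
Design   | Test  
Refactor | NULL  
Train    | Review
Migrate  | Review
Document | Design


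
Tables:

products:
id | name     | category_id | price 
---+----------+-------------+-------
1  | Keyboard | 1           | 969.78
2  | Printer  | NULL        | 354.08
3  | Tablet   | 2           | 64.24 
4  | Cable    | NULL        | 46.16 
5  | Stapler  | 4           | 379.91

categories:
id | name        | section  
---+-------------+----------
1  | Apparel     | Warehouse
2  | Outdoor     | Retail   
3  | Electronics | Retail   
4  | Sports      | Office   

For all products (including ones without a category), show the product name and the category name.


LEFT JOIN keeps every row from products (the left table); where category_id has no match in categories, the category columns become NULL. Walk through each product:
  - product 1 (Keyboard): category_id=1 -> matches Apparel
  - product 2 (Printer): category_id=NULL, no match -> kept with NULL
  - product 3 (Tablet): category_id=2 -> matches Outdoor
  - product 4 (Cable): category_id=NULL, no match -> kept with NULL
  - product 5 (Stapler): category_id=4 -> matches Sports
All 5 rows appear; 2 have NULL category.

SQL:
SELECT a.name, b.name AS category
FROM products a
LEFT JOIN categories b ON a.category_id = b.id

Result:
name     | category
---------+---------
Keyboard | Apparel 
Printer  | NULL    
Tablet   | Outdoor 
Cable    | NULL    
Stapler  | Sports  


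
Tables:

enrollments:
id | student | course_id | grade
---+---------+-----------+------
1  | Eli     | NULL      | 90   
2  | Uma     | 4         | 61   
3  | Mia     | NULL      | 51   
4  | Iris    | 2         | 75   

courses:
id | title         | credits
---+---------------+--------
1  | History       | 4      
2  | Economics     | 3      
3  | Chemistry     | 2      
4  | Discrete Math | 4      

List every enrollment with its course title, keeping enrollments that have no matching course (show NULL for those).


LEFT JOIN keeps every row from enrollments (the left table); where course_id has no match in courses, the course columns become NULL. Walk through each enrollment:
  - enrollment 1 (Eli): course_id=NULL, no match -> kept with NULL
  - enrollment 2 (Uma): course_id=4 -> matches Discrete Math
  - enrollment 3 (Mia): course_id=NULL, no match -> kept with NULL
  - enrollment 4 (Iris): course_id=2 -> matches Economics
All 4 rows appear; 2 have NULL course.

SQL:
SELECT a.student, b.title AS course
FROM enrollments a
LEFT JOIN courses b ON a.course_id = b.id

Result:
student | course       
--------+--------------
Eli     | NULL         
Uma     | Discrete Math
Mia     | NULL         
Iris    | Economics    


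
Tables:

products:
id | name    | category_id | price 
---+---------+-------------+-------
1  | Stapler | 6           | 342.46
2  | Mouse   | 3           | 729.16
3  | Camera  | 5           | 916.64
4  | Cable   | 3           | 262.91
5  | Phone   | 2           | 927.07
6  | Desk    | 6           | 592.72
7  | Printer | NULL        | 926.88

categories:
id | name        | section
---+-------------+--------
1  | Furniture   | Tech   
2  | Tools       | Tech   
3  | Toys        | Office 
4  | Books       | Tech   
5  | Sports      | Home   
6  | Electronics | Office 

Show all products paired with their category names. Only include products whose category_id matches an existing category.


INNER JOIN keeps only products rows whose category_id matches an id in categories. Walk through each product:
  - product 1 (Stapler): category_id=6 -> matches Electronics
  - product 2 (Mouse): category_id=3 -> matches Toys
  - product 3 (Camera): category_id=5 -> matches Sports
  - product 4 (Cable): category_id=3 -> matches Toys
  - product 5 (Phone): category_id=2 -> matches Tools
  - product 6 (Desk): category_id=6 -> matches Electronics
  - product 7 (Printer): category_id=NULL, no match -> dropped
So 1 of 7 rows is dropped.

SQL:
SELECT a.name, b.name AS category
FROM products a
INNER JOIN categories b ON a.category_id = b.id

Result:
name    | category   
--------+------------
Stapler | Electronics
Mouse   | Toys       
Camera  | Sports     
Cable   | Toys       
Phone   | Tools      
Desk    | Electronics


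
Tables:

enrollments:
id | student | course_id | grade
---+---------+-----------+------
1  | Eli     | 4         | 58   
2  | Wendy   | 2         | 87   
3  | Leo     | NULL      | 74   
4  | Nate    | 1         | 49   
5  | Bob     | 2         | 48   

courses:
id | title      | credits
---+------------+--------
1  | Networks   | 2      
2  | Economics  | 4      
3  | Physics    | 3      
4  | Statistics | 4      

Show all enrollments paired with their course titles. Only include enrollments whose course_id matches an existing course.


INNER JOIN keeps only enrollments rows whose course_id matches an id in courses. Walk through each enrollment:
  - enrollment 1 (Eli): course_id=4 -> matches Statistics
  - enrollment 2 (Wendy): course_id=2 -> matches Economics
  - enrollment 3 (Leo): course_id=NULL, no match -> dropped
  - enrollment 4 (Nate): course_id=1 -> matches Networks
  - enrollment 5 (Bob): course_id=2 -> matches Economics
So 1 of 5 rows is dropped.

SQL:
SELECT a.student, b.title AS course
FROM enrollments a
INNER JOIN courses b ON a.course_id = b.id

Result:
student | course    
--------+-----------
Eli     | Statistics
Wendy   | Economics 
Nate    | Networks  
Bob     | Economics 
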